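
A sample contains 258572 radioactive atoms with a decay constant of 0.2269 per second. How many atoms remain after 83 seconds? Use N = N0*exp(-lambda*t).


N = N0 * exp(-lambda * t)
N = 258572 * exp(-0.2269 * 83)
N = 0.0017126

0.0017126


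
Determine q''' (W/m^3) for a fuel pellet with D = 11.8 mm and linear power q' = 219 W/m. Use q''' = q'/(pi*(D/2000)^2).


r = D / 2 / 1000 = 11.8 / 2 / 1000 = 0.0059 m
q''' = q' / (pi * r^2)
q''' = 219 / (pi * 0.0059^2)
q''' = 2.0026e+06 W/m^3

2.0026e+06


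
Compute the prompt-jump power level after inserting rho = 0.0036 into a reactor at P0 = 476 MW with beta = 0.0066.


P1/P0 = beta / (beta - rho)
P1/P0 = 0.0066 / (0.0066 - 0.0036) = 2.200000
P1 = 476 * 2.200000 = 1047.2 MW

1047.2


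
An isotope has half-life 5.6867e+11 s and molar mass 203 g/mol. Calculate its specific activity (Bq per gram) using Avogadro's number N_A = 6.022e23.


lambda = ln(2) / t_half = ln(2) / 5.6867e+11 = 1.218892e-12 /s
SA = lambda * N_A / M
SA = 1.218892e-12 * 6.022e23 / 203
SA = 3.6158e+09 Bq/g

3.6158e+09


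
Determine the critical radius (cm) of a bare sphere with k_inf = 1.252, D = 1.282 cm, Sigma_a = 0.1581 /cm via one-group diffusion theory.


L^2 = D / Sigma_a = 1.282 / 0.1581 = 8.108792 cm^2
B_m^2 = (k_inf - 1) / L^2 = (1.252 - 1) / 8.108792 = 0.03107738 /cm^2
For a bare sphere: B_g = pi/R, so R_c = pi / sqrt(B_m^2)
R_c = pi / sqrt(0.03107738) = 17.821 cm

17.821


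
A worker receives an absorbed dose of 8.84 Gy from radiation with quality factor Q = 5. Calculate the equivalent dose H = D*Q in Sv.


H = D * Q
H = 8.84 * 5
H = 44.200 Sv

44.200


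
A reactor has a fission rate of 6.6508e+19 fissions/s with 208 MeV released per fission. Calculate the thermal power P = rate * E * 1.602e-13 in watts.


P = fission_rate * E_MeV * 1.602e-13
P = 6.6508e+19 * 208 * 1.602e-13
P = 2.2162e+09 W

2.2162e+09


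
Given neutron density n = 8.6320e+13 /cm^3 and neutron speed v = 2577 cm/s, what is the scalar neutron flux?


phi = n * v
phi = 8.6320e+13 * 2577
phi = 2.2245e+17 /cm^2/s

2.2245e+17


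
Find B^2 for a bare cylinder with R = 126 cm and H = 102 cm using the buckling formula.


B^2 = (2.405/R)^2 + (pi/H)^2
B^2 = (2.405/126)^2 + (pi/102)^2
B^2 = 0.0013130 /cm^2

0.0013130


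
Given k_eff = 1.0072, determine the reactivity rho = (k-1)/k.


rho = (k_eff - 1) / k_eff
rho = (1.0072 - 1) / 1.0072
rho = 0.0071485

0.0071485


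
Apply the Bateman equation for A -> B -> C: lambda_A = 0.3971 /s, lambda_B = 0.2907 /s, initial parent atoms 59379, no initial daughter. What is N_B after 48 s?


N_B(t) = lambda_A * N_A0 / (lambda_B - lambda_A) * [exp(-lambda_A*t) - exp(-lambda_B*t)]
exp(-0.3971*48) = 5.272295e-09; exp(-0.2907*48) = 8.710208e-07
N_B = 0.3971 * 59379 / (0.2907 - 0.3971) * (5.272295e-09 - 8.710208e-07)
N_B = 0.19186

0.19186


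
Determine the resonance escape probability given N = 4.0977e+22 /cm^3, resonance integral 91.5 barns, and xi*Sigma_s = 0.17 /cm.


p = exp(-N * I * 1e-24 / (xi*Sigma_s))
p = exp(-4.0977e+22 * 91.5 * 1e-24 / 0.17)
p = 2.6395e-10

2.6395e-10


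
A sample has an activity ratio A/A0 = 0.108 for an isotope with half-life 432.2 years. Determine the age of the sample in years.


lambda = ln(2) / t_half = ln(2) / 432.2 = 0.001603765 /yr
t = -ln(A/A0) / lambda
t = -ln(0.108) / 0.001603765
t = 1387.7 yr

1387.7


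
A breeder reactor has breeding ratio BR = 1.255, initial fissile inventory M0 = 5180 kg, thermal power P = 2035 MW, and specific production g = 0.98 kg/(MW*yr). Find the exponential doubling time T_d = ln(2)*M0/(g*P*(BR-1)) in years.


Breeding gain G = BR - 1 = 1.255 - 1 = 0.255
Fissile production rate = g * P * G = 0.98 * 2035 * 0.255 = 508.5465 kg/yr
T_d = ln(2) * M0 / (g * P * G)
T_d = ln(2) * 5180 / 508.5465 = 7.0603 yr

7.0603


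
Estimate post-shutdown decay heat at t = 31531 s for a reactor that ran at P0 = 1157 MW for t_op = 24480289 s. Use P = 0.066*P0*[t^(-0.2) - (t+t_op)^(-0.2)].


P/P0 = 0.066 * [t^(-0.2) - (t + t_op)^(-0.2)]
P/P0 = 0.066 * [31531^(-0.2) - (31531 + 24480289)^(-0.2)]
P/P0 = 0.066 * [0.1259657 - 0.03327552] = 0.006117552
P = 1157 * 0.006117552 = 7.0780 MW

7.0780


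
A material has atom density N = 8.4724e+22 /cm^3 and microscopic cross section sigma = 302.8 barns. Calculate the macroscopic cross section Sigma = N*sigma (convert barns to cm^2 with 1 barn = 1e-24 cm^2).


Sigma = N * sigma_barns * 1e-24
Sigma = 8.4724e+22 * 302.8 * 1e-24
Sigma = 25.654 /cm

25.654


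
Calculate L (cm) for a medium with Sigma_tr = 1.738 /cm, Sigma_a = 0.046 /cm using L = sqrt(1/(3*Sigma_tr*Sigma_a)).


D = 1 / (3 * Sigma_tr) = 1 / (3 * 1.738) = 0.1917913 cm
L = sqrt(D / Sigma_a)
L = sqrt(0.1917913 / 0.046)
L = 2.0419 cm

2.0419


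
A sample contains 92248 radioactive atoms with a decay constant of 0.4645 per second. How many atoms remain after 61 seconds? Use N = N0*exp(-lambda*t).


N = N0 * exp(-lambda * t)
N = 92248 * exp(-0.4645 * 61)
N = 4.5650e-08

4.5650e-08


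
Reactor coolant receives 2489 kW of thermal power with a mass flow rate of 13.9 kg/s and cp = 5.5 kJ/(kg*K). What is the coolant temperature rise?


dT = Q / (m_dot * cp)
dT = 2489 / (13.9 * 5.5)
dT = 32.557 C

32.557


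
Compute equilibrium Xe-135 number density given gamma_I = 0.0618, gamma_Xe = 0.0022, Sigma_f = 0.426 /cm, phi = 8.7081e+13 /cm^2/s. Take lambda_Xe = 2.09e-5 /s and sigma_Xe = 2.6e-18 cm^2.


Xe_eq = (gamma_I + gamma_Xe) * Sigma_f * phi / (lambda_Xe + sigma_Xe * phi)
Numerator = (0.0618 + 0.0022) * 0.426 * 8.7081e+13 = 2.374176e+12
Denominator = 2.09e-5 + 2.6e-18 * 8.7081e+13 = 2.473106e-04
Xe_eq = 2.374176e+12 / 2.473106e-04 = 9.6000e+15 /cm^3

9.6000e+15


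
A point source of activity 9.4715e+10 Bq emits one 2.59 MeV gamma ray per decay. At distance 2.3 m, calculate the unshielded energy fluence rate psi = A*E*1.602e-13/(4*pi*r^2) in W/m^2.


psi = A * E * 1.602e-13 / (4*pi*r^2)
psi = 9.4715e+10 * 2.59 * 1.602e-13 / (4*pi*2.3^2)
psi = 5.9117e-04 W/m^2

5.9117e-04


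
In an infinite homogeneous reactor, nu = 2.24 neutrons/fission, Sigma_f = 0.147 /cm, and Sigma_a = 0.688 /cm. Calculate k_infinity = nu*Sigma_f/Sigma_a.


k_inf = nu * Sigma_f / Sigma_a
k_inf = 2.24 * 0.147 / 0.688
k_inf = 0.47860

0.47860


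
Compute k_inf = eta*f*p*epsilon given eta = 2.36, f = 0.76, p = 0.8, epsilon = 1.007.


k_inf = eta * f * p * epsilon
k_inf = 2.36 * 0.76 * 0.8 * 1.007
k_inf = 1.4449

1.4449


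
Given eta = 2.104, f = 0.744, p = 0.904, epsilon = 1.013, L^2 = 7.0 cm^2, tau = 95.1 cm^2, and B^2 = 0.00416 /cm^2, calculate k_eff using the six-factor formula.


k_inf = eta*f*p*eps = 2.104*0.744*0.904*1.013 = 1.433496
P_TNL = 1/(1 + L^2*B^2) = 1/(1 + 7.0*0.00416) = 0.9717040
P_FNL = exp(-B^2*tau) = exp(-0.00416*95.1) = 0.6732652
k_eff = k_inf * P_TNL * P_FNL = 1.433496 * 0.9717040 * 0.6732652
k_eff = 0.93781

0.93781


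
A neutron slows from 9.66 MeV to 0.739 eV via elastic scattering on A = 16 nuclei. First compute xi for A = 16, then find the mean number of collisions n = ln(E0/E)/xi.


xi = 1 + (A-1)^2/(2A)*ln((A-1)/(A+1)) = 0.1199467 (for A = 16)
n = ln(E0/E) / xi
n = ln(9.66e6 / 0.739) / 0.1199467
n = ln(1.307172e+07) / 0.1199467 = 136.61

136.61


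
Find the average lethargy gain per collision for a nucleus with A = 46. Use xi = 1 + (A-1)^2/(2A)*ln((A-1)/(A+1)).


xi = 1 + (A-1)^2/(2A) * ln((A-1)/(A+1))
xi = 1 + (46-1)^2/(2*46) * ln((46-1)/(46 +1))
xi = 0.042855

0.042855


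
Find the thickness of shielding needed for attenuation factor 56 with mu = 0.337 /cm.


x = ln(factor) / mu
x = ln(56) / 0.337
x = 11.945 cm

11.945


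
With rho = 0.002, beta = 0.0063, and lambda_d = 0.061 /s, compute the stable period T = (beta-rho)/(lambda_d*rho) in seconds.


T = (beta - rho) / (lambda_d * rho)
T = (0.0063 - 0.002) / (0.061 * 0.002)
T = 35.246 s

35.246


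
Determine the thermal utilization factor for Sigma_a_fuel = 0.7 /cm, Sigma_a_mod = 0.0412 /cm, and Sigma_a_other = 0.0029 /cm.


f = Sigma_a_fuel / (Sigma_a_fuel + Sigma_a_mod + Sigma_a_other)
f = 0.7 / (0.7 + 0.0412 + 0.0029)
f = 0.94073

0.94073


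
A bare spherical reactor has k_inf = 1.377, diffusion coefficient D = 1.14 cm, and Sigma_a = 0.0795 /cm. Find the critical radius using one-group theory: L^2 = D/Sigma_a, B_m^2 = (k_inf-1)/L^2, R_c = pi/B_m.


L^2 = D / Sigma_a = 1.14 / 0.0795 = 14.33962 cm^2
B_m^2 = (k_inf - 1) / L^2 = (1.377 - 1) / 14.33962 = 0.02629079 /cm^2
For a bare sphere: B_g = pi/R, so R_c = pi / sqrt(B_m^2)
R_c = pi / sqrt(0.02629079) = 19.375 cm

19.375


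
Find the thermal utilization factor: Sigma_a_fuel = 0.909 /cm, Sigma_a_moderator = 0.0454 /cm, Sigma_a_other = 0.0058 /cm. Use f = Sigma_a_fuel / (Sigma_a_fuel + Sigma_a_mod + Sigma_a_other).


f = Sigma_a_fuel / (Sigma_a_fuel + Sigma_a_mod + Sigma_a_other)
f = 0.909 / (0.909 + 0.0454 + 0.0058)
f = 0.94668

0.94668


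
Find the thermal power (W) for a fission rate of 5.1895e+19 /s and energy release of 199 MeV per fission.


P = fission_rate * E_MeV * 1.602e-13
P = 5.1895e+19 * 199 * 1.602e-13
P = 1.6544e+09 W

1.6544e+09


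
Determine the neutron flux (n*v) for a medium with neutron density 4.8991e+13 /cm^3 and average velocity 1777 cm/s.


phi = n * v
phi = 4.8991e+13 * 1777
phi = 8.7057e+16 /cm^2/s

8.7057e+16


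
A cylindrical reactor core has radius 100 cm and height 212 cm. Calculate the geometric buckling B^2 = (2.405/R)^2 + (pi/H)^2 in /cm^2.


B^2 = (2.405/R)^2 + (pi/H)^2
B^2 = (2.405/100)^2 + (pi/212)^2
B^2 = 7.9800e-04 /cm^2

7.9800e-04


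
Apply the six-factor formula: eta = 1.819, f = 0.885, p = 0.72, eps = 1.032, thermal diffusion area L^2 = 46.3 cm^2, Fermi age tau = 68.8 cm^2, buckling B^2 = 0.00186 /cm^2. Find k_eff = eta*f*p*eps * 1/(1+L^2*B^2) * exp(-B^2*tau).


k_inf = eta*f*p*eps = 1.819*0.885*0.72*1.032 = 1.196157
P_TNL = 1/(1 + L^2*B^2) = 1/(1 + 46.3*0.00186) = 0.9207103
P_FNL = exp(-B^2*tau) = exp(-0.00186*68.8) = 0.8798815
k_eff = k_inf * P_TNL * P_FNL = 1.196157 * 0.9207103 * 0.8798815
k_eff = 0.96903

0.96903


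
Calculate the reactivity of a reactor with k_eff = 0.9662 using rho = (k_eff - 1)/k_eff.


rho = (k_eff - 1) / k_eff
rho = (0.9662 - 1) / 0.9662
rho = -0.034982

-0.034982


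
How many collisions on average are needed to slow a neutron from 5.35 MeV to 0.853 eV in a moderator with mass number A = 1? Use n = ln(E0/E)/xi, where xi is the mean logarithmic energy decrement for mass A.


xi = 1 + (A-1)^2/(2A)*ln((A-1)/(A+1)) = 1 (for A = 1)
n = ln(E0/E) / xi
n = ln(5.35e6 / 0.853) / 1
n = ln(6.271981e+06) / 1 = 15.652

15.652


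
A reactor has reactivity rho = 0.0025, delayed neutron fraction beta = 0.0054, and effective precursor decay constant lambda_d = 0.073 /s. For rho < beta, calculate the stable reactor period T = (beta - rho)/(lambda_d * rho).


T = (beta - rho) / (lambda_d * rho)
T = (0.0054 - 0.0025) / (0.073 * 0.0025)
T = 15.890 s

15.890


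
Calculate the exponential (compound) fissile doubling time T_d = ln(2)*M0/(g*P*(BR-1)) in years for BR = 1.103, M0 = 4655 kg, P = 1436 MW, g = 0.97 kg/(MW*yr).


Breeding gain G = BR - 1 = 1.103 - 1 = 0.103
Fissile production rate = g * P * G = 0.97 * 1436 * 0.103 = 143.47076 kg/yr
T_d = ln(2) * M0 / (g * P * G)
T_d = ln(2) * 4655 / 143.47076 = 22.490 yr

22.490


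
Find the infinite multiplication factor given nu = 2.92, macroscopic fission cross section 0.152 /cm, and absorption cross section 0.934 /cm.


k_inf = nu * Sigma_f / Sigma_a
k_inf = 2.92 * 0.152 / 0.934
k_inf = 0.47520

0.47520


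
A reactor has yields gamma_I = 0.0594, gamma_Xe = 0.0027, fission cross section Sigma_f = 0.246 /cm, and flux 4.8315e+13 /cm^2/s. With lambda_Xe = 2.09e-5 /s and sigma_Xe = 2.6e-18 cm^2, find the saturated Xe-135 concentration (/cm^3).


Xe_eq = (gamma_I + gamma_Xe) * Sigma_f * phi / (lambda_Xe + sigma_Xe * phi)
Numerator = (0.0594 + 0.0027) * 0.246 * 4.8315e+13 = 7.380889e+11
Denominator = 2.09e-5 + 2.6e-18 * 4.8315e+13 = 1.465190e-04
Xe_eq = 7.380889e+11 / 1.465190e-04 = 5.0375e+15 /cm^3

5.0375e+15


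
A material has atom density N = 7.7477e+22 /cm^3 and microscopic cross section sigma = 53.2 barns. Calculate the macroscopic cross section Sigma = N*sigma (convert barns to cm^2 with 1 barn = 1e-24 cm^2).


Sigma = N * sigma_barns * 1e-24
Sigma = 7.7477e+22 * 53.2 * 1e-24
Sigma = 4.1218 /cm

4.1218


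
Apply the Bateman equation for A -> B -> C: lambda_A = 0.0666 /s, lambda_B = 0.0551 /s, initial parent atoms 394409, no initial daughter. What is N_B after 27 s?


N_B(t) = lambda_A * N_A0 / (lambda_B - lambda_A) * [exp(-lambda_A*t) - exp(-lambda_B*t)]
exp(-0.0666*27) = 0.1655967; exp(-0.0551*27) = 0.2258916
N_B = 0.0666 * 394409 / (0.0551 - 0.0666) * (0.1655967 - 0.2258916)
N_B = 137722

137722


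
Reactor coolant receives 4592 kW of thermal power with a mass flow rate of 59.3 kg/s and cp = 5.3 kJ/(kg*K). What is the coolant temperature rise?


dT = Q / (m_dot * cp)
dT = 4592 / (59.3 * 5.3)
dT = 14.611 C

14.611


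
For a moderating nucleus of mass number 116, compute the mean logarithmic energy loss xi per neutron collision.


xi = 1 + (A-1)^2/(2A) * ln((A-1)/(A+1))
xi = 1 + (116-1)^2/(2*116) * ln((116-1)/(116 +1))
xi = 0.017143

0.017143


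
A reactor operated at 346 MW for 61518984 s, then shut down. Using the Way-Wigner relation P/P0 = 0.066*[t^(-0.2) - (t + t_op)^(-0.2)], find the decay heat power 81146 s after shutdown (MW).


P/P0 = 0.066 * [t^(-0.2) - (t + t_op)^(-0.2)]
P/P0 = 0.066 * [81146^(-0.2) - (81146 + 61518984)^(-0.2)]
P/P0 = 0.066 * [0.1042669 - 0.02767475] = 0.005055082
P = 346 * 0.005055082 = 1.7491 MW

1.7491


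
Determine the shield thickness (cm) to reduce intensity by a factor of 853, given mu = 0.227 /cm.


x = ln(factor) / mu
x = ln(853) / 0.227
x = 29.730 cm

29.730


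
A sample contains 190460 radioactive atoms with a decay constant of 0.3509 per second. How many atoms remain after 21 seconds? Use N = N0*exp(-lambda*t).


N = N0 * exp(-lambda * t)
N = 190460 * exp(-0.3509 * 21)
N = 120.10

120.10


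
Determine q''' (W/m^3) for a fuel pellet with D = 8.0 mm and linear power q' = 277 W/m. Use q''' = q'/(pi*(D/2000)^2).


r = D / 2 / 1000 = 8.0 / 2 / 1000 = 0.004 m
q''' = q' / (pi * r^2)
q''' = 277 / (pi * 0.004^2)
q''' = 5.5107e+06 W/m^3

5.5107e+06


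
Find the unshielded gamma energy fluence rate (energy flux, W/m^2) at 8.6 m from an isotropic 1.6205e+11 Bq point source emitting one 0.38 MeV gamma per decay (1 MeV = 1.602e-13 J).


psi = A * E * 1.602e-13 / (4*pi*r^2)
psi = 1.6205e+11 * 0.38 * 1.602e-13 / (4*pi*8.6^2)
psi = 1.0614e-05 W/m^2

1.0614e-05


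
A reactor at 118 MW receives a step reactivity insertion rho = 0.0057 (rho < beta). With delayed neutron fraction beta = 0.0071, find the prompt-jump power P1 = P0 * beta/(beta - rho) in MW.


P1/P0 = beta / (beta - rho)
P1/P0 = 0.0071 / (0.0071 - 0.0057) = 5.071429
P1 = 118 * 5.071429 = 598.43 MW

598.43


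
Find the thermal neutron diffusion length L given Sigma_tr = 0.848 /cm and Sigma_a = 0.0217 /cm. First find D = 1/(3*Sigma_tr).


D = 1 / (3 * Sigma_tr) = 1 / (3 * 0.848) = 0.3930818 cm
L = sqrt(D / Sigma_a)
L = sqrt(0.3930818 / 0.0217)
L = 4.2561 cm

4.2561


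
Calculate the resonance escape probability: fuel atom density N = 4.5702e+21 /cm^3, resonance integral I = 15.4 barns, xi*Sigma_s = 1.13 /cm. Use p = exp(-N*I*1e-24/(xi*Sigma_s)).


p = exp(-N * I * 1e-24 / (xi*Sigma_s))
p = exp(-4.5702e+21 * 15.4 * 1e-24 / 1.13)
p = 0.93962

0.93962


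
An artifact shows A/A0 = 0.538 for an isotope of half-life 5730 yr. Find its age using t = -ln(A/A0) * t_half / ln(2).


lambda = ln(2) / t_half = ln(2) / 5730 = 1.209681e-04 /yr
t = -ln(A/A0) / lambda
t = -ln(0.538) / 1.209681e-04
t = 5124.5 yr

5124.5


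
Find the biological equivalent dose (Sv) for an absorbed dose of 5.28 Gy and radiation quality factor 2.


H = D * Q
H = 5.28 * 2
H = 10.560 Sv

10.560


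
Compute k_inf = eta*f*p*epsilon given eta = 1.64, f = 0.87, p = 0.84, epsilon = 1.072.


k_inf = eta * f * p * epsilon
k_inf = 1.64 * 0.87 * 0.84 * 1.072
k_inf = 1.2848

1.2848


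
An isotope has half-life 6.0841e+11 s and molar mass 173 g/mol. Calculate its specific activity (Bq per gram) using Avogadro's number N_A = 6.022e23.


lambda = ln(2) / t_half = ln(2) / 6.0841e+11 = 1.139276e-12 /s
SA = lambda * N_A / M
SA = 1.139276e-12 * 6.022e23 / 173
SA = 3.9657e+09 Bq/g

3.9657e+09


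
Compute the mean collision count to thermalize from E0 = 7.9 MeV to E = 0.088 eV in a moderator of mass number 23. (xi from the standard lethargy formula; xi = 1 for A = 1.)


xi = 1 + (A-1)^2/(2A)*ln((A-1)/(A+1)) = 0.08448899 (for A = 23)
n = ln(E0/E) / xi
n = ln(7.9e6 / 0.088) / 0.08448899
n = ln(8.977273e+07) / 0.08448899 = 216.75

216.75


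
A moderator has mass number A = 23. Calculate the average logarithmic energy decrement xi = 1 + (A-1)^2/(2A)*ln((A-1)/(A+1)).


xi = 1 + (A-1)^2/(2A) * ln((A-1)/(A+1))
xi = 1 + (23-1)^2/(2*23) * ln((23-1)/(23 +1))
xi = 0.084489

0.084489


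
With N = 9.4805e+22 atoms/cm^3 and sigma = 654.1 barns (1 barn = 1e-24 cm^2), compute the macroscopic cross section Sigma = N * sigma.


Sigma = N * sigma_barns * 1e-24
Sigma = 9.4805e+22 * 654.1 * 1e-24
Sigma = 62.012 /cm

62.012


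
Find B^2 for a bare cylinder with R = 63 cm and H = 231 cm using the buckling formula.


B^2 = (2.405/R)^2 + (pi/H)^2
B^2 = (2.405/63)^2 + (pi/231)^2
B^2 = 0.0016423 /cm^2

0.0016423


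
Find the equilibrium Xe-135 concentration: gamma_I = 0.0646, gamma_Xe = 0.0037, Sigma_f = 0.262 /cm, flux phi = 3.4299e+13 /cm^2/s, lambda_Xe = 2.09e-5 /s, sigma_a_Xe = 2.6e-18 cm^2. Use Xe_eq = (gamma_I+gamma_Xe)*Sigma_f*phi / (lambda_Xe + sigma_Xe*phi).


Xe_eq = (gamma_I + gamma_Xe) * Sigma_f * phi / (lambda_Xe + sigma_Xe * phi)
Numerator = (0.0646 + 0.0037) * 0.262 * 3.4299e+13 = 6.137669e+11
Denominator = 2.09e-5 + 2.6e-18 * 3.4299e+13 = 1.100774e-04
Xe_eq = 6.137669e+11 / 1.100774e-04 = 5.5758e+15 /cm^3

5.5758e+15


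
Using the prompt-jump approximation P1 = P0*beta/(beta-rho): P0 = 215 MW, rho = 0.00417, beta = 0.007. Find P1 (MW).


P1/P0 = beta / (beta - rho)
P1/P0 = 0.007 / (0.007 - 0.00417) = 2.473498
P1 = 215 * 2.473498 = 531.80 MW

531.80


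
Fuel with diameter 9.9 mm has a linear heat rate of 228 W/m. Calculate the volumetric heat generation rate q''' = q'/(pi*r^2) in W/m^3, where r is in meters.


r = D / 2 / 1000 = 9.9 / 2 / 1000 = 0.00495 m
q''' = q' / (pi * r^2)
q''' = 228 / (pi * 0.00495^2)
q''' = 2.9619e+06 W/m^3

2.9619e+06


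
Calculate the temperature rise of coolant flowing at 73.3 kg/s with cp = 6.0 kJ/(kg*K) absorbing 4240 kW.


dT = Q / (m_dot * cp)
dT = 4240 / (73.3 * 6.0)
dT = 9.6407 C

9.6407


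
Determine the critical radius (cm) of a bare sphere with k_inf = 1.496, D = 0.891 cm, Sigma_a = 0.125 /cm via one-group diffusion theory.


L^2 = D / Sigma_a = 0.891 / 0.125 = 7.128000 cm^2
B_m^2 = (k_inf - 1) / L^2 = (1.496 - 1) / 7.128000 = 0.06958474 /cm^2
For a bare sphere: B_g = pi/R, so R_c = pi / sqrt(B_m^2)
R_c = pi / sqrt(0.06958474) = 11.909 cm

11.909


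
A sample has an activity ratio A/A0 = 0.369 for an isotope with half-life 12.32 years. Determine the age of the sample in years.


lambda = ln(2) / t_half = ln(2) / 12.32 = 0.05626195 /yr
t = -ln(A/A0) / lambda
t = -ln(0.369) / 0.05626195
t = 17.720 yr

17.720


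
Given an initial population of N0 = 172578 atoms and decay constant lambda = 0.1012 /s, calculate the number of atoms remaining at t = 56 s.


N = N0 * exp(-lambda * t)
N = 172578 * exp(-0.1012 * 56)
N = 596.69

596.69


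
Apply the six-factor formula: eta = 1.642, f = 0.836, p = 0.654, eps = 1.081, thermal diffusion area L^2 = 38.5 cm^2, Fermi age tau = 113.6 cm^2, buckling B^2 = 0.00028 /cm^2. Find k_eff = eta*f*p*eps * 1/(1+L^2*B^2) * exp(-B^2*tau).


k_inf = eta*f*p*eps = 1.642*0.836*0.654*1.081 = 0.9704717
P_TNL = 1/(1 + L^2*B^2) = 1/(1 + 38.5*0.00028) = 0.9893350
P_FNL = exp(-B^2*tau) = exp(-0.00028*113.6) = 0.9686926
k_eff = k_inf * P_TNL * P_FNL = 0.9704717 * 0.9893350 * 0.9686926
k_eff = 0.93006

0.93006


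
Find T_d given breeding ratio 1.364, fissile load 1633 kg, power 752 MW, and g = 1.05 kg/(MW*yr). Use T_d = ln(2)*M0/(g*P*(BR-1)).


Breeding gain G = BR - 1 = 1.364 - 1 = 0.364
Fissile production rate = g * P * G = 1.05 * 752 * 0.364 = 287.4144 kg/yr
T_d = ln(2) * M0 / (g * P * G)
T_d = ln(2) * 1633 / 287.4144 = 3.9382 yr

3.9382


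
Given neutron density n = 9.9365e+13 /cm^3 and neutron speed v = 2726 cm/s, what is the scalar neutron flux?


phi = n * v
phi = 9.9365e+13 * 2726
phi = 2.7087e+17 /cm^2/s

2.7087e+17


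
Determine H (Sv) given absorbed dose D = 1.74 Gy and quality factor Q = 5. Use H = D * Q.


H = D * Q
H = 1.74 * 5
H = 8.7000 Sv

8.7000


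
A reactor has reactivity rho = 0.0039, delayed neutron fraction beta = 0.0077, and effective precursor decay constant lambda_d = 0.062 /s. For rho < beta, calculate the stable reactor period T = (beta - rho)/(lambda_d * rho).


T = (beta - rho) / (lambda_d * rho)
T = (0.0077 - 0.0039) / (0.062 * 0.0039)
T = 15.715 s

15.715


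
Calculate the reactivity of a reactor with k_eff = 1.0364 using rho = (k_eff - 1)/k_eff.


rho = (k_eff - 1) / k_eff
rho = (1.0364 - 1) / 1.0364
rho = 0.035122

0.035122


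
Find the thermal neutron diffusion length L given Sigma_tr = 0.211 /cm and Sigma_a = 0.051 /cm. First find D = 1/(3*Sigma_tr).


D = 1 / (3 * Sigma_tr) = 1 / (3 * 0.211) = 1.579779 cm
L = sqrt(D / Sigma_a)
L = sqrt(1.579779 / 0.051)
L = 5.5656 cm

5.5656


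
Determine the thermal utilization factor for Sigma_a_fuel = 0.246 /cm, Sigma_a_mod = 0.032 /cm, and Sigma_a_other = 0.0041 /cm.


f = Sigma_a_fuel / (Sigma_a_fuel + Sigma_a_mod + Sigma_a_other)
f = 0.246 / (0.246 + 0.032 + 0.0041)
f = 0.87203

0.87203


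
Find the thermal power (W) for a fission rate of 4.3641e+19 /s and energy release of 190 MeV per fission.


P = fission_rate * E_MeV * 1.602e-13
P = 4.3641e+19 * 190 * 1.602e-13
P = 1.3283e+09 W

1.3283e+09


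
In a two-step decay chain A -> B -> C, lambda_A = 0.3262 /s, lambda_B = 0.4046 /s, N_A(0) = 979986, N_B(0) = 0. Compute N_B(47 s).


N_B(t) = lambda_A * N_A0 / (lambda_B - lambda_A) * [exp(-lambda_A*t) - exp(-lambda_B*t)]
exp(-0.3262*47) = 2.196128e-07; exp(-0.4046*47) = 5.512762e-09
N_B = 0.3262 * 979986 / (0.4046 - 0.3262) * (2.196128e-07 - 5.512762e-09)
N_B = 0.87298

0.87298


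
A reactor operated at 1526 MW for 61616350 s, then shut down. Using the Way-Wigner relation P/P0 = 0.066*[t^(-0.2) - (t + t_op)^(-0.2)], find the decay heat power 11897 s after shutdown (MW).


P/P0 = 0.066 * [t^(-0.2) - (t + t_op)^(-0.2)]
P/P0 = 0.066 * [11897^(-0.2) - (11897 + 61616350)^(-0.2)]
P/P0 = 0.066 * [0.1530779 - 0.02767222] = 0.008276775
P = 1526 * 0.008276775 = 12.630 MW

12.630


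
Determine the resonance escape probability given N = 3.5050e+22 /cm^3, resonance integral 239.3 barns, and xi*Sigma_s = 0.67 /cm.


p = exp(-N * I * 1e-24 / (xi*Sigma_s))
p = exp(-3.5050e+22 * 239.3 * 1e-24 / 0.67)
p = 3.6580e-06

3.6580e-06


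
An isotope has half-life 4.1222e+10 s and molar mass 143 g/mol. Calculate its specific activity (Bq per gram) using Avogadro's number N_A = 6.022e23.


lambda = ln(2) / t_half = ln(2) / 4.1222e+10 = 1.681498e-11 /s
SA = lambda * N_A / M
SA = 1.681498e-11 * 6.022e23 / 143
SA = 7.0811e+10 Bq/g

7.0811e+10


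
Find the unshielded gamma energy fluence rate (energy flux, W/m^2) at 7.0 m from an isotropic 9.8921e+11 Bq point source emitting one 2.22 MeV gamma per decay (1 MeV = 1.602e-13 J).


psi = A * E * 1.602e-13 / (4*pi*r^2)
psi = 9.8921e+11 * 2.22 * 1.602e-13 / (4*pi*7.0^2)
psi = 5.7134e-04 W/m^2

5.7134e-04


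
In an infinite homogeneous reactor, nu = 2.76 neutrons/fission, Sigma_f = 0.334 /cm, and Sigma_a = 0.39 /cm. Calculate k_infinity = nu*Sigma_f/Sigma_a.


k_inf = nu * Sigma_f / Sigma_a
k_inf = 2.76 * 0.334 / 0.39
k_inf = 2.3637

2.3637


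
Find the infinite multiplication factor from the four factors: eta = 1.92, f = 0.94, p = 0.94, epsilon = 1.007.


k_inf = eta * f * p * epsilon
k_inf = 1.92 * 0.94 * 0.94 * 1.007
k_inf = 1.7084

1.7084


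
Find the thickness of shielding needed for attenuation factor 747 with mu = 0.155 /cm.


x = ln(factor) / mu
x = ln(747) / 0.155
x = 42.684 cm

42.684


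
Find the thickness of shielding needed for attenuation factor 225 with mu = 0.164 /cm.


x = ln(factor) / mu
x = ln(225) / 0.164
x = 33.025 cm

33.025


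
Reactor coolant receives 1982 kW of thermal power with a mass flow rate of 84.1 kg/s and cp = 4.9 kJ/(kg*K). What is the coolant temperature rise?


dT = Q / (m_dot * cp)
dT = 1982 / (84.1 * 4.9)
dT = 4.8096 C

4.8096


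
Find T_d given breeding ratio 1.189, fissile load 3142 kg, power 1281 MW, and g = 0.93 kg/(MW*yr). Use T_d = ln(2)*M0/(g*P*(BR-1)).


Breeding gain G = BR - 1 = 1.189 - 1 = 0.189
Fissile production rate = g * P * G = 0.93 * 1281 * 0.189 = 225.16137 kg/yr
T_d = ln(2) * M0 / (g * P * G)
T_d = ln(2) * 3142 / 225.16137 = 9.6725 yr

9.6725


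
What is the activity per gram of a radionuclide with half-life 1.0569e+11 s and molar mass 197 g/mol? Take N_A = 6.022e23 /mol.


lambda = ln(2) / t_half = ln(2) / 1.0569e+11 = 6.558304e-12 /s
SA = lambda * N_A / M
SA = 6.558304e-12 * 6.022e23 / 197
SA = 2.0048e+10 Bq/g

2.0048e+10


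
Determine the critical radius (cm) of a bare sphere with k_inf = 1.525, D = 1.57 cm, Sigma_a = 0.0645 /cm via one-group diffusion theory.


L^2 = D / Sigma_a = 1.57 / 0.0645 = 24.34109 cm^2
B_m^2 = (k_inf - 1) / L^2 = (1.525 - 1) / 24.34109 = 0.02156847 /cm^2
For a bare sphere: B_g = pi/R, so R_c = pi / sqrt(B_m^2)
R_c = pi / sqrt(0.02156847) = 21.391 cm

21.391


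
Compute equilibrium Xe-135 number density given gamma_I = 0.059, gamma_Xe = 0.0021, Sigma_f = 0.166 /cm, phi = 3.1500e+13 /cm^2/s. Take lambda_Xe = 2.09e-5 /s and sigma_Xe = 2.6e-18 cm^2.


Xe_eq = (gamma_I + gamma_Xe) * Sigma_f * phi / (lambda_Xe + sigma_Xe * phi)
Numerator = (0.059 + 0.0021) * 0.166 * 3.1500e+13 = 3.194919e+11
Denominator = 2.09e-5 + 2.6e-18 * 3.1500e+13 = 1.028000e-04
Xe_eq = 3.194919e+11 / 1.028000e-04 = 3.1079e+15 /cm^3

3.1079e+15


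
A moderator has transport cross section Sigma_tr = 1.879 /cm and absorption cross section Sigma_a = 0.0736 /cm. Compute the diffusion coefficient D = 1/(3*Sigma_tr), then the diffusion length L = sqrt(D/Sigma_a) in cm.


D = 1 / (3 * Sigma_tr) = 1 / (3 * 1.879) = 0.1773993 cm
L = sqrt(D / Sigma_a)
L = sqrt(0.1773993 / 0.0736)
L = 1.5525 cm

1.5525


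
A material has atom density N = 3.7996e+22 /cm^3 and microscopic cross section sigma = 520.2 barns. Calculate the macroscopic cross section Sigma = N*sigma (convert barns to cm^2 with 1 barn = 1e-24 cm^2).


Sigma = N * sigma_barns * 1e-24
Sigma = 3.7996e+22 * 520.2 * 1e-24
Sigma = 19.766 /cm

19.766


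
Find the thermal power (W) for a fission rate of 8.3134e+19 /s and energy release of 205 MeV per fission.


P = fission_rate * E_MeV * 1.602e-13
P = 8.3134e+19 * 205 * 1.602e-13
P = 2.7302e+09 W

2.7302e+09


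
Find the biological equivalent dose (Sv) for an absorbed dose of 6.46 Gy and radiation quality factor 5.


H = D * Q
H = 6.46 * 5
H = 32.300 Sv

32.300


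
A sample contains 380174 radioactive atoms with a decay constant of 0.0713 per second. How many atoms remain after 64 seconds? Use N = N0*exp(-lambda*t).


N = N0 * exp(-lambda * t)
N = 380174 * exp(-0.0713 * 64)
N = 3964.7

3964.7


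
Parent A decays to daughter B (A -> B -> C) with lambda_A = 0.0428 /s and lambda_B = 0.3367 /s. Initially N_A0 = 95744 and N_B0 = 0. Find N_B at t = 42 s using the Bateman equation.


N_B(t) = lambda_A * N_A0 / (lambda_B - lambda_A) * [exp(-lambda_A*t) - exp(-lambda_B*t)]
exp(-0.0428*42) = 0.1656961; exp(-0.3367*42) = 7.218850e-07
N_B = 0.0428 * 95744 / (0.3367 - 0.0428) * (0.1656961 - 7.218850e-07)
N_B = 2310.3

2310.3


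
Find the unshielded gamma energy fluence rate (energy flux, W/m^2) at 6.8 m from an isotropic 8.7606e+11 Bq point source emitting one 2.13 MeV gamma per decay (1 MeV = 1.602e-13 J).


psi = A * E * 1.602e-13 / (4*pi*r^2)
psi = 8.7606e+11 * 2.13 * 1.602e-13 / (4*pi*6.8^2)
psi = 5.1446e-04 W/m^2

5.1446e-04


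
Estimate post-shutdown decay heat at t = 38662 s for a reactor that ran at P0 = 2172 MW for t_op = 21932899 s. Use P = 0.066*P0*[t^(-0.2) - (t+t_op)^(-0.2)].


P/P0 = 0.066 * [t^(-0.2) - (t + t_op)^(-0.2)]
P/P0 = 0.066 * [38662^(-0.2) - (38662 + 21932899)^(-0.2)]
P/P0 = 0.066 * [0.1209325 - 0.03401166] = 0.005736775
P = 2172 * 0.005736775 = 12.460 MW

12.460


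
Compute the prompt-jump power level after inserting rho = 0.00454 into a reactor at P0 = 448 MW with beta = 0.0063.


P1/P0 = beta / (beta - rho)
P1/P0 = 0.0063 / (0.0063 - 0.00454) = 3.579545
P1 = 448 * 3.579545 = 1603.6 MW

1603.6


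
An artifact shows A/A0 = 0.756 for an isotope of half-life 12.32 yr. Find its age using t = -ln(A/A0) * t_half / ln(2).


lambda = ln(2) / t_half = ln(2) / 12.32 = 0.05626195 /yr
t = -ln(A/A0) / lambda
t = -ln(0.756) / 0.05626195
t = 4.9716 yr

4.9716


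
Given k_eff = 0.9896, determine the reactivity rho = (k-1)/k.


rho = (k_eff - 1) / k_eff
rho = (0.9896 - 1) / 0.9896
rho = -0.010509

-0.010509


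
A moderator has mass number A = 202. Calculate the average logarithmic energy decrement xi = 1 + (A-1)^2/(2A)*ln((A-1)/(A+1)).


xi = 1 + (A-1)^2/(2A) * ln((A-1)/(A+1))
xi = 1 + (202-1)^2/(2*202) * ln((202-1)/(202 +1))
xi = 0.0098684

0.0098684


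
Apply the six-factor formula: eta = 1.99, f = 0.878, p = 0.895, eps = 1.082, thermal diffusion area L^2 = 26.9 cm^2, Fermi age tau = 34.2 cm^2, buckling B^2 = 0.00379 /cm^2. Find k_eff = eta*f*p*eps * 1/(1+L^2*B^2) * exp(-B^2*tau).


k_inf = eta*f*p*eps = 1.99*0.878*0.895*1.082 = 1.691990
P_TNL = 1/(1 + L^2*B^2) = 1/(1 + 26.9*0.00379) = 0.9074814
P_FNL = exp(-B^2*tau) = exp(-0.00379*34.2) = 0.8784309
k_eff = k_inf * P_TNL * P_FNL = 1.691990 * 0.9074814 * 0.8784309
k_eff = 1.3488

1.3488


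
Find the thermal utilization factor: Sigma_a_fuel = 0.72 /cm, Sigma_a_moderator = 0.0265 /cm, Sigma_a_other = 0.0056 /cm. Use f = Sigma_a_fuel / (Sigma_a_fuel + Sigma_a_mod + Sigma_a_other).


f = Sigma_a_fuel / (Sigma_a_fuel + Sigma_a_mod + Sigma_a_other)
f = 0.72 / (0.72 + 0.0265 + 0.0056)
f = 0.95732

0.95732


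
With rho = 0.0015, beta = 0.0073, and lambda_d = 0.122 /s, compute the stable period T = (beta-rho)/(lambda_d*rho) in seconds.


T = (beta - rho) / (lambda_d * rho)
T = (0.0073 - 0.0015) / (0.122 * 0.0015)
T = 31.694 s

31.694


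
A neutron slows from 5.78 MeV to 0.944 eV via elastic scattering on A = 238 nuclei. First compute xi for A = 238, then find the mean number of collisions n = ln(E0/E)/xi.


xi = 1 + (A-1)^2/(2A)*ln((A-1)/(A+1)) = 0.008379872 (for A = 238)
n = ln(E0/E) / xi
n = ln(5.78e6 / 0.944) / 0.008379872
n = ln(6.122881e+06) / 0.008379872 = 1864.9

1864.9


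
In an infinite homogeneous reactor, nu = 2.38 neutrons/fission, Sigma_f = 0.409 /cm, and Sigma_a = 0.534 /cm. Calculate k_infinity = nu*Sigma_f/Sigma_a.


k_inf = nu * Sigma_f / Sigma_a
k_inf = 2.38 * 0.409 / 0.534
k_inf = 1.8229

1.8229


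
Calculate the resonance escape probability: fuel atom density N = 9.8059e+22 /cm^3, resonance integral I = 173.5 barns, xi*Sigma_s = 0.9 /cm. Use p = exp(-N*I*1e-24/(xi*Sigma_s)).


p = exp(-N * I * 1e-24 / (xi*Sigma_s))
p = exp(-9.8059e+22 * 173.5 * 1e-24 / 0.9)
p = 6.1698e-09

6.1698e-09


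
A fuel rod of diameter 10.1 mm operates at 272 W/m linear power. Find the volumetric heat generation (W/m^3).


r = D / 2 / 1000 = 10.1 / 2 / 1000 = 0.00505 m
q''' = q' / (pi * r^2)
q''' = 272 / (pi * 0.00505^2)
q''' = 3.3950e+06 W/m^3

3.3950e+06


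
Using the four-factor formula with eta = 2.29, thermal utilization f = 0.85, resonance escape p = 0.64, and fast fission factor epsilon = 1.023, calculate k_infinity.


k_inf = eta * f * p * epsilon
k_inf = 2.29 * 0.85 * 0.64 * 1.023
k_inf = 1.2744

1.2744


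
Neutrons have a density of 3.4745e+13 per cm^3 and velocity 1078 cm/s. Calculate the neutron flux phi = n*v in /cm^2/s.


phi = n * v
phi = 3.4745e+13 * 1078
phi = 3.7455e+16 /cm^2/s

3.7455e+16


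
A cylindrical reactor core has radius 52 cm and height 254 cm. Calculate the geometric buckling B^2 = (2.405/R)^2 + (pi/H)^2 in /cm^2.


B^2 = (2.405/R)^2 + (pi/H)^2
B^2 = (2.405/52)^2 + (pi/254)^2
B^2 = 0.0022920 /cm^2

0.0022920


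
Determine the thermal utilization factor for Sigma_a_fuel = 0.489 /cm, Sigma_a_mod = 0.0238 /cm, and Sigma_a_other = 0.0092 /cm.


f = Sigma_a_fuel / (Sigma_a_fuel + Sigma_a_mod + Sigma_a_other)
f = 0.489 / (0.489 + 0.0238 + 0.0092)
f = 0.93678

0.93678


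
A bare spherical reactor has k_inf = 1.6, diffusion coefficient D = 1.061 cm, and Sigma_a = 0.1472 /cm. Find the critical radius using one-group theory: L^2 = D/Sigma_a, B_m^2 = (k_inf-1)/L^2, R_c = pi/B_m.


L^2 = D / Sigma_a = 1.061 / 0.1472 = 7.207880 cm^2
B_m^2 = (k_inf - 1) / L^2 = (1.6 - 1) / 7.207880 = 0.08324223 /cm^2
For a bare sphere: B_g = pi/R, so R_c = pi / sqrt(B_m^2)
R_c = pi / sqrt(0.08324223) = 10.889 cm

10.889


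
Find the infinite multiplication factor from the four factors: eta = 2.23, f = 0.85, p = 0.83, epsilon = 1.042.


k_inf = eta * f * p * epsilon
k_inf = 2.23 * 0.85 * 0.83 * 1.042
k_inf = 1.6393

1.6393


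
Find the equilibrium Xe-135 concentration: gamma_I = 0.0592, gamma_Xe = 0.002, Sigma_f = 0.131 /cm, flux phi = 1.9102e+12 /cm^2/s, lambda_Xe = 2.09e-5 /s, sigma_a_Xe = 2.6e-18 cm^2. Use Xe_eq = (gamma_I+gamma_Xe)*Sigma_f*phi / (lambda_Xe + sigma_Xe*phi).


Xe_eq = (gamma_I + gamma_Xe) * Sigma_f * phi / (lambda_Xe + sigma_Xe * phi)
Numerator = (0.0592 + 0.002) * 0.131 * 1.9102e+12 = 1.531446e+10
Denominator = 2.09e-5 + 2.6e-18 * 1.9102e+12 = 2.586652e-05
Xe_eq = 1.531446e+10 / 2.586652e-05 = 5.9206e+14 /cm^3

5.9206e+14


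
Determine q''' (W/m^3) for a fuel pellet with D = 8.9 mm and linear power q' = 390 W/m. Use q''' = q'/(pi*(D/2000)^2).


r = D / 2 / 1000 = 8.9 / 2 / 1000 = 0.00445 m
q''' = q' / (pi * r^2)
q''' = 390 / (pi * 0.00445^2)
q''' = 6.2689e+06 W/m^3

6.2689e+06


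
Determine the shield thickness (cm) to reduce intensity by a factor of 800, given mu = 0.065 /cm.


x = ln(factor) / mu
x = ln(800) / 0.065
x = 102.84 cm

102.84


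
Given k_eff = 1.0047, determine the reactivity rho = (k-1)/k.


rho = (k_eff - 1) / k_eff
rho = (1.0047 - 1) / 1.0047
rho = 0.0046780

0.0046780


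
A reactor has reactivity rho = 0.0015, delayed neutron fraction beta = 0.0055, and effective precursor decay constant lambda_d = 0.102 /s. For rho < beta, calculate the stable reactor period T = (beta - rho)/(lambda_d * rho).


T = (beta - rho) / (lambda_d * rho)
T = (0.0055 - 0.0015) / (0.102 * 0.0015)
T = 26.144 s

26.144


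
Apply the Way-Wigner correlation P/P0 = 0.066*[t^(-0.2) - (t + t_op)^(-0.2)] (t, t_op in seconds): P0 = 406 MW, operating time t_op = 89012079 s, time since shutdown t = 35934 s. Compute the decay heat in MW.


P/P0 = 0.066 * [t^(-0.2) - (t + t_op)^(-0.2)]
P/P0 = 0.066 * [35934^(-0.2) - (35934 + 89012079)^(-0.2)]
P/P0 = 0.066 * [0.1227153 - 0.02570841] = 0.006402455
P = 406 * 0.006402455 = 2.5994 MW

2.5994


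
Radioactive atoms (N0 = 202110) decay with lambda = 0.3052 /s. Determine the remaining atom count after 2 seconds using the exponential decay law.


N = N0 * exp(-lambda * t)
N = 202110 * exp(-0.3052 * 2)
N = 109773

109773


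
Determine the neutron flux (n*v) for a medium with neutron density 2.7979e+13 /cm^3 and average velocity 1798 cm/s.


phi = n * v
phi = 2.7979e+13 * 1798
phi = 5.0306e+16 /cm^2/s

5.0306e+16


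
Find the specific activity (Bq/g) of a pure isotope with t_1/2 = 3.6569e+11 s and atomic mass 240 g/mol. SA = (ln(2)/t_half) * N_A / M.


lambda = ln(2) / t_half = ln(2) / 3.6569e+11 = 1.895450e-12 /s
SA = lambda * N_A / M
SA = 1.895450e-12 * 6.022e23 / 240
SA = 4.7560e+09 Bq/g

4.7560e+09


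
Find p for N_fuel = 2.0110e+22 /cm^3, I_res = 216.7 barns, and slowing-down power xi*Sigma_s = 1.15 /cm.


p = exp(-N * I * 1e-24 / (xi*Sigma_s))
p = exp(-2.0110e+22 * 216.7 * 1e-24 / 1.15)
p = 0.022609

0.022609


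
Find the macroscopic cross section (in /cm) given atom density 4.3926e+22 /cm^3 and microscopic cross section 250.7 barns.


Sigma = N * sigma_barns * 1e-24
Sigma = 4.3926e+22 * 250.7 * 1e-24
Sigma = 11.012 /cm

11.012


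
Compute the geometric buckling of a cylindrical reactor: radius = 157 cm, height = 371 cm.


B^2 = (2.405/R)^2 + (pi/H)^2
B^2 = (2.405/157)^2 + (pi/371)^2
B^2 = 3.0636e-04 /cm^2

3.0636e-04


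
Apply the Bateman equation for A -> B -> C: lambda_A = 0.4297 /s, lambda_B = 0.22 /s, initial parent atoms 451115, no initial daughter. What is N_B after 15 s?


N_B(t) = lambda_A * N_A0 / (lambda_B - lambda_A) * [exp(-lambda_A*t) - exp(-lambda_B*t)]
exp(-0.4297*15) = 0.001587651; exp(-0.22*15) = 0.03688317
N_B = 0.4297 * 451115 / (0.22 - 0.4297) * (0.001587651 - 0.03688317)
N_B = 32627

32627


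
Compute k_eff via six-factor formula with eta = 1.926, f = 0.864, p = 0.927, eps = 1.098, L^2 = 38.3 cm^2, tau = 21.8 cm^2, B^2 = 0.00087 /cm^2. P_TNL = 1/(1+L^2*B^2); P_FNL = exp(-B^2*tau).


k_inf = eta*f*p*eps = 1.926*0.864*0.927*1.098 = 1.693761
P_TNL = 1/(1 + L^2*B^2) = 1/(1 + 38.3*0.00087) = 0.9677535
P_FNL = exp(-B^2*tau) = exp(-0.00087*21.8) = 0.9812127
k_eff = k_inf * P_TNL * P_FNL = 1.693761 * 0.9677535 * 0.9812127
k_eff = 1.6083

1.6083


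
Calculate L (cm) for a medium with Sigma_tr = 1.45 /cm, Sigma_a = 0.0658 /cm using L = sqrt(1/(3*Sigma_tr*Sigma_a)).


D = 1 / (3 * Sigma_tr) = 1 / (3 * 1.45) = 0.2298851 cm
L = sqrt(D / Sigma_a)
L = sqrt(0.2298851 / 0.0658)
L = 1.8691 cm

1.8691


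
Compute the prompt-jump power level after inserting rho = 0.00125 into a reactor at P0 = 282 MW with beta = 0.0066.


P1/P0 = beta / (beta - rho)
P1/P0 = 0.0066 / (0.0066 - 0.00125) = 1.233645
P1 = 282 * 1.233645 = 347.89 MW

347.89


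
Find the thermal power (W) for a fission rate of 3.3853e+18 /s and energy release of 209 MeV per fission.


P = fission_rate * E_MeV * 1.602e-13
P = 3.3853e+18 * 209 * 1.602e-13
P = 1.1335e+08 W

1.1335e+08


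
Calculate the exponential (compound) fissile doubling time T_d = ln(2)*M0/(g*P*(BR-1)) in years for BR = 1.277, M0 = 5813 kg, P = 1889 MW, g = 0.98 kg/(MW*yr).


Breeding gain G = BR - 1 = 1.277 - 1 = 0.277
Fissile production rate = g * P * G = 0.98 * 1889 * 0.277 = 512.78794 kg/yr
T_d = ln(2) * M0 / (g * P * G)
T_d = ln(2) * 5813 / 512.78794 = 7.8576 yr

7.8576


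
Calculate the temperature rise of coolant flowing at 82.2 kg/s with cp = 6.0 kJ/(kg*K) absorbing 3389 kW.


dT = Q / (m_dot * cp)
dT = 3389 / (82.2 * 6.0)
dT = 6.8715 C

6.8715


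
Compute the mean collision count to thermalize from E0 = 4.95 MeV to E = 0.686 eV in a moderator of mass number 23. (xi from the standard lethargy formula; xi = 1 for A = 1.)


xi = 1 + (A-1)^2/(2A)*ln((A-1)/(A+1)) = 0.08448899 (for A = 23)
n = ln(E0/E) / xi
n = ln(4.95e6 / 0.686) / 0.08448899
n = ln(7.215743e+06) / 0.08448899 = 186.91

186.91


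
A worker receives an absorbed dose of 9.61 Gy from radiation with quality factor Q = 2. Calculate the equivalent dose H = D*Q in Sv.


H = D * Q
H = 9.61 * 2
H = 19.220 Sv

19.220


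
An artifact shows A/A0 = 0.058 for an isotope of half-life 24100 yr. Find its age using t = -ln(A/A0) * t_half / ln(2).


lambda = ln(2) / t_half = ln(2) / 24100 = 2.876129e-05 /yr
t = -ln(A/A0) / lambda
t = -ln(0.058) / 2.876129e-05
t = 98998 yr

98998


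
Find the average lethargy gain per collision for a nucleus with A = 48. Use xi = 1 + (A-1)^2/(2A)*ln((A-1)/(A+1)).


xi = 1 + (A-1)^2/(2A) * ln((A-1)/(A+1))
xi = 1 + (48-1)^2/(2*48) * ln((48-1)/(48 +1))
xi = 0.041094

0.041094
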